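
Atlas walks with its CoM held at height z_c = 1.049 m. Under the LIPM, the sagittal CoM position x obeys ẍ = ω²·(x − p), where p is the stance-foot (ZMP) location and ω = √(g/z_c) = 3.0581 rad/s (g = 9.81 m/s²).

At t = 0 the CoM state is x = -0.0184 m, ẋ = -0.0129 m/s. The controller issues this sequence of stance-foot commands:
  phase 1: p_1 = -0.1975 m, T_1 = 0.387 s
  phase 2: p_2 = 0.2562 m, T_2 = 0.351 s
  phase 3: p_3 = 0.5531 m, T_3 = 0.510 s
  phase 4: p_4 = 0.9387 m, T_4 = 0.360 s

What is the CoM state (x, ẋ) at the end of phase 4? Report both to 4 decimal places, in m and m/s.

x = 0.6129, ẋ = -0.5118

phase 1: p=-0.1975, T=0.387, ωT=1.183485, cosh=1.785972, sinh=1.479762; start (x,ẋ)=(-0.018400, -0.012900) → end (x,ẋ)=(0.116126, 0.787435)
phase 2: p=0.2562, T=0.351, ωT=1.073393, cosh=1.633568, sinh=1.291721; start (x,ẋ)=(0.116126, 0.787435) → end (x,ẋ)=(0.359986, 0.733005)
phase 3: p=0.5531, T=0.510, ωT=1.559631, cosh=2.483640, sinh=2.273426; start (x,ẋ)=(0.359986, 0.733005) → end (x,ẋ)=(0.618399, 0.477923)
phase 4: p=0.9387, T=0.360, ωT=1.100916, cosh=1.669743, sinh=1.337176; start (x,ẋ)=(0.618399, 0.477923) → end (x,ẋ)=(0.612855, -0.511773)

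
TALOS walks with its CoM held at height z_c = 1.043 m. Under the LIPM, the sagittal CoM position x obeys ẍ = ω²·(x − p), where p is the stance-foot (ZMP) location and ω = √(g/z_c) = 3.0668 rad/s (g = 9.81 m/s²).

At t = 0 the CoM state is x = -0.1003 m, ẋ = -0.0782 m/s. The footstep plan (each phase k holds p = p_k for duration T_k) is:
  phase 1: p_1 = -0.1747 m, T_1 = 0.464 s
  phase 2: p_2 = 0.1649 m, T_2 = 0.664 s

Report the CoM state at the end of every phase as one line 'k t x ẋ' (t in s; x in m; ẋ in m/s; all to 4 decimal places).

phase 1: p=-0.1747, T=0.464, ωT=1.422995, cosh=2.195261, sinh=1.954270; start (x,ẋ)=(-0.100300, -0.078200) → end (x,ẋ)=(-0.061204, 0.274236)
phase 2: p=0.1649, T=0.664, ωT=2.036355, cosh=3.896566, sinh=3.766063; start (x,ẋ)=(-0.061204, 0.274236) → end (x,ẋ)=(-0.379366, -1.542871)

1 0.4640 -0.0612 0.2742
2 1.1280 -0.3794 -1.5429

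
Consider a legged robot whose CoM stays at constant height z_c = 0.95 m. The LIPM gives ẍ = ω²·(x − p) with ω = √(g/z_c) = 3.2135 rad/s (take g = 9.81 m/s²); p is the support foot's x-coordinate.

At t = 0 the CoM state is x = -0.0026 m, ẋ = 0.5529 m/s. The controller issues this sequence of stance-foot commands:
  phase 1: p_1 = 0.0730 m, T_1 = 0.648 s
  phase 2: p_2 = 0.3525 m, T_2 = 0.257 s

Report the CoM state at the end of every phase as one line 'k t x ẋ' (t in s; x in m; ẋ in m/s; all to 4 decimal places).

1 0.6480 0.4445 1.2930
2 0.9050 0.8491 2.0326

phase 1: p=0.0730, T=0.648, ωT=2.082348, cosh=4.073961, sinh=3.949324; start (x,ẋ)=(-0.002600, 0.552900) → end (x,ẋ)=(0.444511, 1.293042)
phase 2: p=0.3525, T=0.257, ωT=0.825869, cosh=1.360860, sinh=0.923006; start (x,ẋ)=(0.444511, 1.293042) → end (x,ẋ)=(0.849111, 2.032561)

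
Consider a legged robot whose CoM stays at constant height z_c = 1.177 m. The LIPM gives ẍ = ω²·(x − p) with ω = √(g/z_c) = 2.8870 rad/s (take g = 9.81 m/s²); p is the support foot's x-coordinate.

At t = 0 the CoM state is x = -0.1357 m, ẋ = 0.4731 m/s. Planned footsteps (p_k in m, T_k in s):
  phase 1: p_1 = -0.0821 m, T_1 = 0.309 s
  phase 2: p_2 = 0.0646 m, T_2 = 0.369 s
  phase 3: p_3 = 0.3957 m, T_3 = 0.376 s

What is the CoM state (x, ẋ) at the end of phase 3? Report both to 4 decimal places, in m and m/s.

x = 0.3616, ẋ = 0.3038

phase 1: p=-0.0821, T=0.309, ωT=0.892083, cosh=1.425004, sinh=1.015203; start (x,ẋ)=(-0.135700, 0.473100) → end (x,ẋ)=(0.007884, 0.517074)
phase 2: p=0.0646, T=0.369, ωT=1.065303, cosh=1.623171, sinh=1.278547; start (x,ẋ)=(0.007884, 0.517074) → end (x,ẋ)=(0.201533, 0.629950)
phase 3: p=0.3957, T=0.376, ωT=1.085512, cosh=1.649342, sinh=1.311613; start (x,ẋ)=(0.201533, 0.629950) → end (x,ẋ)=(0.361649, 0.303764)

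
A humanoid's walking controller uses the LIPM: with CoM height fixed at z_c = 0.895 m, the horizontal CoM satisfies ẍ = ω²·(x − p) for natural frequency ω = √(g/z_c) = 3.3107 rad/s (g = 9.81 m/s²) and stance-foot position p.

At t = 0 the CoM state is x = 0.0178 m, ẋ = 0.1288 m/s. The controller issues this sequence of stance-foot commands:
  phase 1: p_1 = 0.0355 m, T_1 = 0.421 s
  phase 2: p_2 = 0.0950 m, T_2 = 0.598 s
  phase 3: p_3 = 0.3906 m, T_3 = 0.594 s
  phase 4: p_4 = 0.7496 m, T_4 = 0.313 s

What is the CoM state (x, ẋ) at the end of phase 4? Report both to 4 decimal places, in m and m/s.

phase 1: p=0.0355, T=0.421, ωT=1.393805, cosh=2.139142, sinh=1.891013; start (x,ẋ)=(0.017800, 0.128800) → end (x,ẋ)=(0.071205, 0.164709)
phase 2: p=0.0950, T=0.598, ωT=1.979799, cosh=3.689691, sinh=3.551594; start (x,ẋ)=(0.071205, 0.164709) → end (x,ẋ)=(0.183899, 0.327944)
phase 3: p=0.3906, T=0.594, ωT=1.966556, cosh=3.642980, sinh=3.503042; start (x,ẋ)=(0.183899, 0.327944) → end (x,ẋ)=(-0.015410, -1.202523)
phase 4: p=0.7496, T=0.313, ωT=1.036249, cosh=1.586704, sinh=1.231921; start (x,ẋ)=(-0.015410, -1.202523) → end (x,ẋ)=(-0.911707, -5.028157)

x = -0.9117, ẋ = -5.0282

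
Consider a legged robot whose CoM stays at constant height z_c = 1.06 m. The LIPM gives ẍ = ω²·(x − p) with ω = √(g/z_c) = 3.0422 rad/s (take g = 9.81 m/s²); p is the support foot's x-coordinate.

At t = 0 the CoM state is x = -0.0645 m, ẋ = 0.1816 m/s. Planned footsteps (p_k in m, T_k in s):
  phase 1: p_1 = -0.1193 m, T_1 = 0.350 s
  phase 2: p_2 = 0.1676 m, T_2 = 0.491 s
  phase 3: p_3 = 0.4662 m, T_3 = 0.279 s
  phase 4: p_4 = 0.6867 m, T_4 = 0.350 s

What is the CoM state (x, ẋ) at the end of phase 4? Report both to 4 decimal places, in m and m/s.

phase 1: p=-0.1193, T=0.350, ωT=1.064770, cosh=1.622490, sinh=1.277682; start (x,ẋ)=(-0.064500, 0.181600) → end (x,ẋ)=(0.045882, 0.507650)
phase 2: p=0.1676, T=0.491, ωT=1.493720, cosh=2.339084, sinh=2.114549; start (x,ẋ)=(0.045882, 0.507650) → end (x,ẋ)=(0.235744, 0.404438)
phase 3: p=0.4662, T=0.279, ωT=0.848774, cosh=1.382360, sinh=0.954420; start (x,ẋ)=(0.235744, 0.404438) → end (x,ẋ)=(0.274511, -0.110057)
phase 4: p=0.6867, T=0.350, ωT=1.064770, cosh=1.622490, sinh=1.277682; start (x,ẋ)=(0.274511, -0.110057) → end (x,ẋ)=(-0.028295, -1.780733)

x = -0.0283, ẋ = -1.7807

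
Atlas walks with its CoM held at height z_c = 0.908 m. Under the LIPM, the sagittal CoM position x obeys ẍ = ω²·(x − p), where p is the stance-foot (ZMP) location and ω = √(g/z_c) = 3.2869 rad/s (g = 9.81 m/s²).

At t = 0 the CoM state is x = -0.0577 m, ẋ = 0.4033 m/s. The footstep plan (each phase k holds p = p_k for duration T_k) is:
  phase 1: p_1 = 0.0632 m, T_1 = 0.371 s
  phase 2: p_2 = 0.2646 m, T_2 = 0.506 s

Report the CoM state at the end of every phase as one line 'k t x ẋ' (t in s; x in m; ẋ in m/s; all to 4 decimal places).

phase 1: p=0.0632, T=0.371, ωT=1.219440, cosh=1.840343, sinh=1.544948; start (x,ẋ)=(-0.057700, 0.403300) → end (x,ẋ)=(0.030266, 0.128270)
phase 2: p=0.2646, T=0.506, ωT=1.663171, cosh=2.732777, sinh=2.543240; start (x,ẋ)=(0.030266, 0.128270) → end (x,ẋ)=(-0.276533, -1.608351)

1 0.3710 0.0303 0.1283
2 0.8770 -0.2765 -1.6084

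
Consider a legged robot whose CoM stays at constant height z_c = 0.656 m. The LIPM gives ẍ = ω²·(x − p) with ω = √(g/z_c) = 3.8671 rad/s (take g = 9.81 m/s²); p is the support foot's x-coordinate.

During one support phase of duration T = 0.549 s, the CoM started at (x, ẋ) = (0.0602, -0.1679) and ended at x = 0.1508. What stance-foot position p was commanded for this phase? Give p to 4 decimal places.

ωT = 3.8671·0.549 = 2.123038; cosh(ωT) = 4.238076, sinh(ωT) = 4.118409
x(T) = p + (x₀−p)·cosh(ωT) + (ẋ₀/ω)·sinh(ωT) ⇒ p·(1 − cosh) = x(T) − x₀·cosh − (ẋ₀/ω)·sinh
numerator   = 0.1508 − (0.0602)·4.238076 − (-0.1679/3.8671)·4.118409 = 0.074479
denominator = 1 − 4.238076 = -3.238076
p = 0.074479 / -3.238076 = -0.0230

p = -0.0230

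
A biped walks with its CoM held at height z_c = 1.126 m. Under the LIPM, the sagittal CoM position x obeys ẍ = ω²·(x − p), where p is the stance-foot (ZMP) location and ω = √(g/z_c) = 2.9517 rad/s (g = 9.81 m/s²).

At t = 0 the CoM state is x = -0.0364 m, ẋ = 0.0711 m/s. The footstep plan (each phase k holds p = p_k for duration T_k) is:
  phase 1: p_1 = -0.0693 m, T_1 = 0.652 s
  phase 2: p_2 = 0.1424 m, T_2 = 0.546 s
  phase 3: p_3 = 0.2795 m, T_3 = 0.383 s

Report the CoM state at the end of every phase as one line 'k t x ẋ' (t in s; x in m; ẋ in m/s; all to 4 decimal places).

phase 1: p=-0.0693, T=0.652, ωT=1.924508, cosh=3.498863, sinh=3.352916; start (x,ẋ)=(-0.036400, 0.071100) → end (x,ẋ)=(0.126577, 0.574374)
phase 2: p=0.1424, T=0.546, ωT=1.611628, cosh=2.605263, sinh=2.405701; start (x,ẋ)=(0.126577, 0.574374) → end (x,ẋ)=(0.569304, 1.384038)
phase 3: p=0.2795, T=0.383, ωT=1.130501, cosh=1.710040, sinh=1.387168; start (x,ẋ)=(0.569304, 1.384038) → end (x,ẋ)=(1.425514, 3.553365)

1 0.6520 0.1266 0.5744
2 1.1980 0.5693 1.3840
3 1.5810 1.4255 3.5534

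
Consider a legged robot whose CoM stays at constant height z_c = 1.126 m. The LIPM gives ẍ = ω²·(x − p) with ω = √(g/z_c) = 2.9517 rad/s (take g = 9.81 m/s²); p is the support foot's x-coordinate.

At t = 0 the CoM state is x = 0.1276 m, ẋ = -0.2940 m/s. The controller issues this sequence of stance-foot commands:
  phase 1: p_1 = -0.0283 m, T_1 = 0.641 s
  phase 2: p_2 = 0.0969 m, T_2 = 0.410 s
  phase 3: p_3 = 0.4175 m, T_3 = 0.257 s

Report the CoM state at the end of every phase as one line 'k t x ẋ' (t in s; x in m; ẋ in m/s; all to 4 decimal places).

1 0.6410 0.1777 0.4942
2 1.0510 0.5002 1.2668
3 1.3080 0.8829 1.8527

phase 1: p=-0.0283, T=0.641, ωT=1.892040, cosh=3.391824, sinh=3.241060; start (x,ẋ)=(0.127600, -0.294000) → end (x,ẋ)=(0.177664, 0.494242)
phase 2: p=0.0969, T=0.410, ωT=1.210197, cosh=1.826142, sinh=1.528003; start (x,ẋ)=(0.177664, 0.494242) → end (x,ẋ)=(0.500241, 1.266819)
phase 3: p=0.4175, T=0.257, ωT=0.758587, cosh=1.301792, sinh=0.833465; start (x,ẋ)=(0.500241, 1.266819) → end (x,ẋ)=(0.882920, 1.852689)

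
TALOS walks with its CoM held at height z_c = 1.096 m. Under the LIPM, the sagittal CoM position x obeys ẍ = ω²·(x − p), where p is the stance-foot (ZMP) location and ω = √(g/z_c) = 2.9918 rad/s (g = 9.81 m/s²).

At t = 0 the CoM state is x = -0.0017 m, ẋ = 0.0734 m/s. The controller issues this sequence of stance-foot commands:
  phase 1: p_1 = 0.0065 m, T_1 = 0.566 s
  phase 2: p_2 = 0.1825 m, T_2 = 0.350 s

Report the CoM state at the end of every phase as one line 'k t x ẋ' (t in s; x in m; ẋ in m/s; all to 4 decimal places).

phase 1: p=0.0065, T=0.566, ωT=1.693359, cosh=2.810808, sinh=2.626907; start (x,ẋ)=(-0.001700, 0.073400) → end (x,ẋ)=(0.047899, 0.141868)
phase 2: p=0.1825, T=0.350, ωT=1.047130, cosh=1.600202, sinh=1.249259; start (x,ẋ)=(0.047899, 0.141868) → end (x,ẋ)=(0.026350, -0.276057)

1 0.5660 0.0479 0.1419
2 0.9160 0.0263 -0.2761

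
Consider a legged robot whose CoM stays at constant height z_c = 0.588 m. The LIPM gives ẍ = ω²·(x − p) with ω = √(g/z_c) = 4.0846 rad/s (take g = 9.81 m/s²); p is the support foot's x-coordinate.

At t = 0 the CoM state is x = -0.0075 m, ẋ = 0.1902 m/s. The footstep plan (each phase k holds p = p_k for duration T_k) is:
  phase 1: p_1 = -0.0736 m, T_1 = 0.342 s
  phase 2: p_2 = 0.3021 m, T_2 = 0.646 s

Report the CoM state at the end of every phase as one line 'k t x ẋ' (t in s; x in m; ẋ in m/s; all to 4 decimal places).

1 0.3420 0.1566 0.9204
2 0.9880 0.8471 2.3343

phase 1: p=-0.0736, T=0.342, ωT=1.396933, cosh=2.145068, sinh=1.897714; start (x,ẋ)=(-0.007500, 0.190200) → end (x,ẋ)=(0.156556, 0.920360)
phase 2: p=0.3021, T=0.646, ωT=2.638652, cosh=7.032889, sinh=6.961432; start (x,ẋ)=(0.156556, 0.920360) → end (x,ẋ)=(0.847088, 2.334304)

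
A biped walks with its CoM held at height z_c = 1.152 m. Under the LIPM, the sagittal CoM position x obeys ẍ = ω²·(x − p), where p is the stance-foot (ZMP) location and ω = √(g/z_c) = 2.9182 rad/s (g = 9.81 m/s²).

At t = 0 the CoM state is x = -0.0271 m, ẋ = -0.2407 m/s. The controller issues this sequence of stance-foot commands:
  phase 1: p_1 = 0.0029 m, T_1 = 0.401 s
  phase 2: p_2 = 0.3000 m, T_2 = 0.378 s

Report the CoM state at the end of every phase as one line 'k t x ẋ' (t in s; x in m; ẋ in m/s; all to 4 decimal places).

phase 1: p=0.0029, T=0.401, ωT=1.170198, cosh=1.766468, sinh=1.456163; start (x,ẋ)=(-0.027100, -0.240700) → end (x,ẋ)=(-0.170202, -0.552670)
phase 2: p=0.3000, T=0.378, ωT=1.103080, cosh=1.672640, sinh=1.340792; start (x,ẋ)=(-0.170202, -0.552670) → end (x,ẋ)=(-0.740407, -2.764177)

1 0.4010 -0.1702 -0.5527
2 0.7790 -0.7404 -2.7642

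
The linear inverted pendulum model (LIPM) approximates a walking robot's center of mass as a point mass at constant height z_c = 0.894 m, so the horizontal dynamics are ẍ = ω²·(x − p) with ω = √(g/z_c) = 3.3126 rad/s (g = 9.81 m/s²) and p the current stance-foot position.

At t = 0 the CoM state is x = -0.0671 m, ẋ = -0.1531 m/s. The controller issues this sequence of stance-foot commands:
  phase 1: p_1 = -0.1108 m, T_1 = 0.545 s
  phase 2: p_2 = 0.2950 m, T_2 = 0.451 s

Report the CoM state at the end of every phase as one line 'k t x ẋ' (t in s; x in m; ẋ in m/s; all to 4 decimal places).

1 0.5450 -0.1111 -0.0498
2 0.9960 -0.6869 -2.9618

phase 1: p=-0.1108, T=0.545, ωT=1.805367, cosh=3.123309, sinh=2.958895; start (x,ẋ)=(-0.067100, -0.153100) → end (x,ẋ)=(-0.111064, -0.049847)
phase 2: p=0.2950, T=0.451, ωT=1.493983, cosh=2.339639, sinh=2.115163; start (x,ẋ)=(-0.111064, -0.049847) → end (x,ẋ)=(-0.686872, -2.961788)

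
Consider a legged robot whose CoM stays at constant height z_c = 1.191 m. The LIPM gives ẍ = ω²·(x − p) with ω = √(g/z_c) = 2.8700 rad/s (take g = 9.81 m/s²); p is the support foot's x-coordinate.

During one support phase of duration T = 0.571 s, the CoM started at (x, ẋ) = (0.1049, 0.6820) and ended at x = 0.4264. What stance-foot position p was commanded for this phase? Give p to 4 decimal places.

ωT = 2.8700·0.571 = 1.638770; cosh(ωT) = 2.671526, sinh(ωT) = 2.477307
x(T) = p + (x₀−p)·cosh(ωT) + (ẋ₀/ω)·sinh(ωT) ⇒ p·(1 − cosh) = x(T) − x₀·cosh − (ẋ₀/ω)·sinh
numerator   = 0.4264 − (0.1049)·2.671526 − (0.6820/2.8700)·2.477307 = -0.442527
denominator = 1 − 2.671526 = -1.671526
p = -0.442527 / -1.671526 = 0.2647

p = 0.2647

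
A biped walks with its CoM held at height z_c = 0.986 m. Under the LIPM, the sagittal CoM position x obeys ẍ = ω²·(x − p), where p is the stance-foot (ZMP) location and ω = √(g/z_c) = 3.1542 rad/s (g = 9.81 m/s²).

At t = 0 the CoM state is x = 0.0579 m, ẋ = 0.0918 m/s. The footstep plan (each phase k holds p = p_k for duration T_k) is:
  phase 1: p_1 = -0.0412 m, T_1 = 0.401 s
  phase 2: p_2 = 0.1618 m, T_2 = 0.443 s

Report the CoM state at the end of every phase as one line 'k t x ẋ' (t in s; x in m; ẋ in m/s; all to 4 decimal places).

phase 1: p=-0.0412, T=0.401, ωT=1.264834, cosh=1.912396, sinh=1.630110; start (x,ẋ)=(0.057900, 0.091800) → end (x,ẋ)=(0.195761, 0.685100)
phase 2: p=0.1618, T=0.443, ωT=1.397311, cosh=2.145785, sinh=1.898524; start (x,ẋ)=(0.195761, 0.685100) → end (x,ẋ)=(0.647037, 1.673447)

1 0.4010 0.1958 0.6851
2 0.8440 0.6470 1.6734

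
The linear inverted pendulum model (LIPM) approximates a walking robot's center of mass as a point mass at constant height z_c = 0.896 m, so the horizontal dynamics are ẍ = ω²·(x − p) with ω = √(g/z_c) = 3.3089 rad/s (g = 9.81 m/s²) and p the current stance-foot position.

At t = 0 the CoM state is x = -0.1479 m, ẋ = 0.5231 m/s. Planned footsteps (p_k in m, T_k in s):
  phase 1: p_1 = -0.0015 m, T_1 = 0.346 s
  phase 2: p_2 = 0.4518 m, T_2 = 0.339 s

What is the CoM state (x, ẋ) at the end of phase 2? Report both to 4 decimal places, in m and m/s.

phase 1: p=-0.0015, T=0.346, ωT=1.144879, cosh=1.730162, sinh=1.411900; start (x,ẋ)=(-0.147900, 0.523100) → end (x,ẋ)=(-0.031590, 0.221091)
phase 2: p=0.4518, T=0.339, ωT=1.121717, cosh=1.697921, sinh=1.372201; start (x,ẋ)=(-0.031590, 0.221091) → end (x,ẋ)=(-0.277272, -1.819426)

x = -0.2773, ẋ = -1.8194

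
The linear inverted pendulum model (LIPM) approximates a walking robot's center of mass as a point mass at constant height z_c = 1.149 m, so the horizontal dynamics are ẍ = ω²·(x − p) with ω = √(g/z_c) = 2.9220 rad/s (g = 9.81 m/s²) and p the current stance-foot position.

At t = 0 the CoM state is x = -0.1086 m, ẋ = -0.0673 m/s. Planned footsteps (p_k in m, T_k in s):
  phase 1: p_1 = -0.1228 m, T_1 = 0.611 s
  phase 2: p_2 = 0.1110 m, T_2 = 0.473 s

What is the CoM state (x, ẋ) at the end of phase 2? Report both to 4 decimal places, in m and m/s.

x = -0.4881, ẋ = -1.5836

phase 1: p=-0.1228, T=0.611, ωT=1.785342, cosh=3.064679, sinh=2.896939; start (x,ẋ)=(-0.108600, -0.067300) → end (x,ẋ)=(-0.146004, -0.086052)
phase 2: p=0.1110, T=0.473, ωT=1.382106, cosh=2.117165, sinh=1.866116; start (x,ẋ)=(-0.146004, -0.086052) → end (x,ẋ)=(-0.488077, -1.583577)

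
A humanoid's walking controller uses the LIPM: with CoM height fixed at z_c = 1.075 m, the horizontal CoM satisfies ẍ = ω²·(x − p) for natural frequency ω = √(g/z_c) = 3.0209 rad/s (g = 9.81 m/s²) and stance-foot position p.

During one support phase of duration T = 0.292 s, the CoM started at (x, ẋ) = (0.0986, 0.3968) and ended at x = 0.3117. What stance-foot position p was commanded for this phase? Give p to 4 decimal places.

p = -0.0981

ωT = 3.0209·0.292 = 0.882103; cosh(ωT) = 1.414943, sinh(ωT) = 1.001032
x(T) = p + (x₀−p)·cosh(ωT) + (ẋ₀/ω)·sinh(ωT) ⇒ p·(1 − cosh) = x(T) − x₀·cosh − (ẋ₀/ω)·sinh
numerator   = 0.3117 − (0.0986)·1.414943 − (0.3968/3.0209)·1.001032 = 0.040700
denominator = 1 − 1.414943 = -0.414943
p = 0.040700 / -0.414943 = -0.0981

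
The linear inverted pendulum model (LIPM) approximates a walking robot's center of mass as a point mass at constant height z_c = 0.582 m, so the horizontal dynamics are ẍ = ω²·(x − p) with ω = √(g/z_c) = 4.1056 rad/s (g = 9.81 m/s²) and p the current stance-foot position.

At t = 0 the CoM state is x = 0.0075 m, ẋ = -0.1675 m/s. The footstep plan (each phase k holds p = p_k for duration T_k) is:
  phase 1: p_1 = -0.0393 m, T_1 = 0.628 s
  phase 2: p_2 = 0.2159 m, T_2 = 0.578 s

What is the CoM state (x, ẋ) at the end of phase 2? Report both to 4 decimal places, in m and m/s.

phase 1: p=-0.0393, T=0.628, ωT=2.578317, cosh=6.625423, sinh=6.549521; start (x,ẋ)=(0.007500, -0.167500) → end (x,ẋ)=(0.003563, 0.148680)
phase 2: p=0.2159, T=0.578, ωT=2.373037, cosh=5.411562, sinh=5.318365; start (x,ẋ)=(0.003563, 0.148680) → end (x,ẋ)=(-0.740576, -3.831806)

x = -0.7406, ẋ = -3.8318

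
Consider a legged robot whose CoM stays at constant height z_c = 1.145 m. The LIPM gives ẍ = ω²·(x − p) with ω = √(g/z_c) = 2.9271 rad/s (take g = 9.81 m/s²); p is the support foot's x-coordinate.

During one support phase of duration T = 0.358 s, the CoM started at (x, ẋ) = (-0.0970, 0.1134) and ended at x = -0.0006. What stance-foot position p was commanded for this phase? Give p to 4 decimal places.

p = -0.1768

ωT = 2.9271·0.358 = 1.047902; cosh(ωT) = 1.601167, sinh(ωT) = 1.250494
x(T) = p + (x₀−p)·cosh(ωT) + (ẋ₀/ω)·sinh(ωT) ⇒ p·(1 − cosh) = x(T) − x₀·cosh − (ẋ₀/ω)·sinh
numerator   = -0.0006 − (-0.0970)·1.601167 − (0.1134/2.9271)·1.250494 = 0.106267
denominator = 1 − 1.601167 = -0.601167
p = 0.106267 / -0.601167 = -0.1768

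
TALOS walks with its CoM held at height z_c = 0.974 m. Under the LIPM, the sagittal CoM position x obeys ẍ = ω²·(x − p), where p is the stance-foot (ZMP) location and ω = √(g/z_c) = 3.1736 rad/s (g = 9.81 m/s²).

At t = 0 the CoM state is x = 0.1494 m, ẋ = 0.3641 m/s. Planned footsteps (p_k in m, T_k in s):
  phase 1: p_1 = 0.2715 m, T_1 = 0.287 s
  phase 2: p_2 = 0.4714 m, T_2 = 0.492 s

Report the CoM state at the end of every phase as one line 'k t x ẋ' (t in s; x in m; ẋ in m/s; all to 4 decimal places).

1 0.2870 0.2147 0.1221
2 0.7790 -0.0796 -1.5520

phase 1: p=0.2715, T=0.287, ωT=0.910823, cosh=1.444281, sinh=1.042088; start (x,ẋ)=(0.149400, 0.364100) → end (x,ẋ)=(0.214710, 0.122057)
phase 2: p=0.4714, T=0.492, ωT=1.561411, cosh=2.487691, sinh=2.277851; start (x,ẋ)=(0.214710, 0.122057) → end (x,ẋ)=(-0.079560, -1.551970)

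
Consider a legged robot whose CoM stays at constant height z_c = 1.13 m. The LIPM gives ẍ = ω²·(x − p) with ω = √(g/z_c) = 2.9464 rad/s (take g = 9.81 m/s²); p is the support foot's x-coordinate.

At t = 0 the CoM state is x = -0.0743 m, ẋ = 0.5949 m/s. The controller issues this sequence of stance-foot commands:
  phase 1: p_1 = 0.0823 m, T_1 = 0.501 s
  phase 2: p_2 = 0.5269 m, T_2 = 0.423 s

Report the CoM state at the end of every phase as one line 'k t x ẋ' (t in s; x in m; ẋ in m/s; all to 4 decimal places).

phase 1: p=0.0823, T=0.501, ωT=1.476146, cosh=2.302283, sinh=2.073766; start (x,ẋ)=(-0.074300, 0.594900) → end (x,ẋ)=(0.140471, 0.412779)
phase 2: p=0.5269, T=0.423, ωT=1.246327, cosh=1.882553, sinh=1.594994; start (x,ẋ)=(0.140471, 0.412779) → end (x,ẋ)=(0.022880, -1.038939)

1 0.5010 0.1405 0.4128
2 0.9240 0.0229 -1.0389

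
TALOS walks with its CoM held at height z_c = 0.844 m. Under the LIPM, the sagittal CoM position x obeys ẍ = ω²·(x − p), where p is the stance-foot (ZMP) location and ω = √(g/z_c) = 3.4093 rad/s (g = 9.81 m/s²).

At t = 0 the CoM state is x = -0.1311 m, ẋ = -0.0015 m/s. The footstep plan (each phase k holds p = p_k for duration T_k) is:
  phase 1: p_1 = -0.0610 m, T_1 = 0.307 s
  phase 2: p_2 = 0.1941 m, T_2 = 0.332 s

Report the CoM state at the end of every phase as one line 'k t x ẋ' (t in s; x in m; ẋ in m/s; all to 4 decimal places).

phase 1: p=-0.0610, T=0.307, ωT=1.046655, cosh=1.599609, sinh=1.248499; start (x,ẋ)=(-0.131100, -0.001500) → end (x,ẋ)=(-0.173682, -0.300781)
phase 2: p=0.1941, T=0.332, ωT=1.131888, cosh=1.711965, sinh=1.389541; start (x,ẋ)=(-0.173682, -0.300781) → end (x,ẋ)=(-0.558120, -2.257242)

1 0.3070 -0.1737 -0.3008
2 0.6390 -0.5581 -2.2572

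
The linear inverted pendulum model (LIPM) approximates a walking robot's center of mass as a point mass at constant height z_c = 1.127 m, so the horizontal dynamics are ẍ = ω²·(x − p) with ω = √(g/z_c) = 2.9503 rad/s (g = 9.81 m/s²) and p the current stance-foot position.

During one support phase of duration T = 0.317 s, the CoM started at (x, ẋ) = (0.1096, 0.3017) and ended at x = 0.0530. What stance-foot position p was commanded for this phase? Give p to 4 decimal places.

ωT = 2.9503·0.317 = 0.935245; cosh(ωT) = 1.470164, sinh(ωT) = 1.077674
x(T) = p + (x₀−p)·cosh(ωT) + (ẋ₀/ω)·sinh(ωT) ⇒ p·(1 − cosh) = x(T) − x₀·cosh − (ẋ₀/ω)·sinh
numerator   = 0.0530 − (0.1096)·1.470164 − (0.3017/2.9503)·1.077674 = -0.218334
denominator = 1 − 1.470164 = -0.470164
p = -0.218334 / -0.470164 = 0.4644

p = 0.4644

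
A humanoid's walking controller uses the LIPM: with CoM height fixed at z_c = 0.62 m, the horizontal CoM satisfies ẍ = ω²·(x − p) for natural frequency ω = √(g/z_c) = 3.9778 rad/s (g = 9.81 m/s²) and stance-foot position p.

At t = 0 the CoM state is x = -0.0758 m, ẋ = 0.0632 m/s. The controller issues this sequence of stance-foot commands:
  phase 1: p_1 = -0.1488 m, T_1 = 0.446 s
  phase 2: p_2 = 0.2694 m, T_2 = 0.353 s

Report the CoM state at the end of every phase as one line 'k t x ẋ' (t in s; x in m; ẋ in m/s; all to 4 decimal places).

1 0.4460 0.1180 1.0229
2 0.7990 0.4346 1.0563

phase 1: p=-0.1488, T=0.446, ωT=1.774099, cosh=3.032301, sinh=2.862665; start (x,ẋ)=(-0.075800, 0.063200) → end (x,ẋ)=(0.118041, 1.022900)
phase 2: p=0.2694, T=0.353, ωT=1.404163, cosh=2.158845, sinh=1.913273; start (x,ẋ)=(0.118041, 1.022900) → end (x,ẋ)=(0.434641, 1.056345)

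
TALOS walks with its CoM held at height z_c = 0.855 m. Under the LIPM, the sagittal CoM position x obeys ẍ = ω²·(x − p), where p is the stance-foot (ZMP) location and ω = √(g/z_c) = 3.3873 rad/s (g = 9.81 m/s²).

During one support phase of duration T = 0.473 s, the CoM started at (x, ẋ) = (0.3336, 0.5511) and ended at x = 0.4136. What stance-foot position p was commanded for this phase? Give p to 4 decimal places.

ωT = 3.3873·0.473 = 1.602193; cosh(ωT) = 2.582680, sinh(ωT) = 2.381226
x(T) = p + (x₀−p)·cosh(ωT) + (ẋ₀/ω)·sinh(ωT) ⇒ p·(1 − cosh) = x(T) − x₀·cosh − (ẋ₀/ω)·sinh
numerator   = 0.4136 − (0.3336)·2.582680 − (0.5511/3.3873)·2.381226 = -0.835398
denominator = 1 − 2.582680 = -1.582680
p = -0.835398 / -1.582680 = 0.5278

p = 0.5278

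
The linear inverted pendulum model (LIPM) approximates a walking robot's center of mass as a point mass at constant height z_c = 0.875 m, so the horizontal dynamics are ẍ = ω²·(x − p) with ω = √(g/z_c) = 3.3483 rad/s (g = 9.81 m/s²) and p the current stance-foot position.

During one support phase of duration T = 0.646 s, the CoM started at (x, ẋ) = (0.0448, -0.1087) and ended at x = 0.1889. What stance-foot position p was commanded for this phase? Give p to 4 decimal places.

p = -0.0384

ωT = 3.3483·0.646 = 2.163002; cosh(ωT) = 4.406093, sinh(ωT) = 4.291113
x(T) = p + (x₀−p)·cosh(ωT) + (ẋ₀/ω)·sinh(ωT) ⇒ p·(1 − cosh) = x(T) − x₀·cosh − (ẋ₀/ω)·sinh
numerator   = 0.1889 − (0.0448)·4.406093 − (-0.1087/3.3483)·4.291113 = 0.130815
denominator = 1 − 4.406093 = -3.406093
p = 0.130815 / -3.406093 = -0.0384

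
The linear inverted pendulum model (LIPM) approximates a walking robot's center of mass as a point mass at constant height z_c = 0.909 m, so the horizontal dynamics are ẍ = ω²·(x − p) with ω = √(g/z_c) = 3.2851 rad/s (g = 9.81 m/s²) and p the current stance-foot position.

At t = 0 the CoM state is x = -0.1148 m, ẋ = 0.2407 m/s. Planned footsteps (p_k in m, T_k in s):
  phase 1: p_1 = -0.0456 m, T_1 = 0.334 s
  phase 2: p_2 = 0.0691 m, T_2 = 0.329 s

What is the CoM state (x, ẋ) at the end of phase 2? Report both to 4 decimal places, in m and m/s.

x = -0.1095, ẋ = -0.4058

phase 1: p=-0.0456, T=0.334, ωT=1.097223, cosh=1.664816, sinh=1.331020; start (x,ẋ)=(-0.114800, 0.240700) → end (x,ẋ)=(-0.063281, 0.098142)
phase 2: p=0.0691, T=0.329, ωT=1.080798, cosh=1.643177, sinh=1.303853; start (x,ẋ)=(-0.063281, 0.098142) → end (x,ẋ)=(-0.109473, -0.405762)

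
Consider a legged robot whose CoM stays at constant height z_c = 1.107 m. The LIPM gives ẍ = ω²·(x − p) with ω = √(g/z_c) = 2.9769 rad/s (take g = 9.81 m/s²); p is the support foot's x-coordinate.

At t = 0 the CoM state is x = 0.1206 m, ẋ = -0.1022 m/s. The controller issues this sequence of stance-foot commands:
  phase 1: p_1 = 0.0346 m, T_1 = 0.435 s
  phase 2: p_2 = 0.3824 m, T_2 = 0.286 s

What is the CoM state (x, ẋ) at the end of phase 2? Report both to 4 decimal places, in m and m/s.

phase 1: p=0.0346, T=0.435, ωT=1.294952, cosh=1.962365, sinh=1.688454; start (x,ẋ)=(0.120600, -0.102200) → end (x,ẋ)=(0.145397, 0.231713)
phase 2: p=0.3824, T=0.286, ωT=0.851393, cosh=1.384864, sinh=0.958045; start (x,ẋ)=(0.145397, 0.231713) → end (x,ẋ)=(0.128754, -0.355042)

x = 0.1288, ẋ = -0.3550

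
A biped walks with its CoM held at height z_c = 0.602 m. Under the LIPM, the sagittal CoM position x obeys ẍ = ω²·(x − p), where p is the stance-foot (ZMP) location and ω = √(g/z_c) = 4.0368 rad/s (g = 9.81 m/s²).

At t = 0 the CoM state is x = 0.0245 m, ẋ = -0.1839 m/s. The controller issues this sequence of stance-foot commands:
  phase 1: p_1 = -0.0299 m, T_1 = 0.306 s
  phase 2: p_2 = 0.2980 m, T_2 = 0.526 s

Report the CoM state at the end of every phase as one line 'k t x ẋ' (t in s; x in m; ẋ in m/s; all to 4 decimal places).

1 0.3060 -0.0002 0.0027
2 0.8320 -0.9632 -4.9470

phase 1: p=-0.0299, T=0.306, ωT=1.235261, cosh=1.865017, sinh=1.574258; start (x,ẋ)=(0.024500, -0.183900) → end (x,ẋ)=(-0.000160, 0.002733)
phase 2: p=0.2980, T=0.526, ωT=2.123357, cosh=4.239390, sinh=4.119761; start (x,ẋ)=(-0.000160, 0.002733) → end (x,ẋ)=(-0.963226, -4.947003)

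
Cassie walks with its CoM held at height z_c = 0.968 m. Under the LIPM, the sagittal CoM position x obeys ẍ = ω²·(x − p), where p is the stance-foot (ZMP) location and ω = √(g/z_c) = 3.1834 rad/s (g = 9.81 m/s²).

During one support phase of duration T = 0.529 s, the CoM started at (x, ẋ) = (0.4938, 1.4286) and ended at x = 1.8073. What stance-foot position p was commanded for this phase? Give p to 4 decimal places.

ωT = 3.1834·0.529 = 1.684019; cosh(ωT) = 2.786394, sinh(ωT) = 2.600767
x(T) = p + (x₀−p)·cosh(ωT) + (ẋ₀/ω)·sinh(ωT) ⇒ p·(1 − cosh) = x(T) − x₀·cosh − (ẋ₀/ω)·sinh
numerator   = 1.8073 − (0.4938)·2.786394 − (1.4286/3.1834)·2.600767 = -0.735756
denominator = 1 − 2.786394 = -1.786394
p = -0.735756 / -1.786394 = 0.4119

p = 0.4119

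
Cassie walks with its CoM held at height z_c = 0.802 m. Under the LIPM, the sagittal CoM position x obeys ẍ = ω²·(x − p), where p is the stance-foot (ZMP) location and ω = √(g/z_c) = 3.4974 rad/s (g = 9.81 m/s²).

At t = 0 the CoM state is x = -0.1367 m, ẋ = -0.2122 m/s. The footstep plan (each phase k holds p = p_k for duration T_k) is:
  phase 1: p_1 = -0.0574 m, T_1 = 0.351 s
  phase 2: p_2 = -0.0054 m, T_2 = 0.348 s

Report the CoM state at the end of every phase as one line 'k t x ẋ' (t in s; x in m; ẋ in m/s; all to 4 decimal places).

1 0.3510 -0.2990 -0.8259
2 0.6990 -0.9084 -3.0988

phase 1: p=-0.0574, T=0.351, ωT=1.227587, cosh=1.852992, sinh=1.559993; start (x,ẋ)=(-0.136700, -0.212200) → end (x,ẋ)=(-0.298993, -0.825859)
phase 2: p=-0.0054, T=0.348, ωT=1.217095, cosh=1.836726, sinh=1.540637; start (x,ẋ)=(-0.298993, -0.825859) → end (x,ẋ)=(-0.908448, -3.098821)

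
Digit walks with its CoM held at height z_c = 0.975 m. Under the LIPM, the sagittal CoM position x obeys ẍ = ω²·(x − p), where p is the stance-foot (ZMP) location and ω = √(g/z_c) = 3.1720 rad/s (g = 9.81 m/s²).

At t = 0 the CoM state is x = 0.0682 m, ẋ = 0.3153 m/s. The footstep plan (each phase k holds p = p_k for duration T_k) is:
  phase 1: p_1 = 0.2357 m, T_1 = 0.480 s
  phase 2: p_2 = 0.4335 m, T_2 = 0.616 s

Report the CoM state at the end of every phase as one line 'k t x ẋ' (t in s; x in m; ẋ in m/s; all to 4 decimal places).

phase 1: p=0.2357, T=0.480, ωT=1.522560, cosh=2.401049, sinh=2.182896; start (x,ẋ)=(0.068200, 0.315300) → end (x,ẋ)=(0.050506, -0.402744)
phase 2: p=0.4335, T=0.616, ωT=1.953952, cosh=3.599116, sinh=3.457404; start (x,ẋ)=(0.050506, -0.402744) → end (x,ẋ)=(-1.383920, -5.649768)

1 0.4800 0.0505 -0.4027
2 1.0960 -1.3839 -5.6498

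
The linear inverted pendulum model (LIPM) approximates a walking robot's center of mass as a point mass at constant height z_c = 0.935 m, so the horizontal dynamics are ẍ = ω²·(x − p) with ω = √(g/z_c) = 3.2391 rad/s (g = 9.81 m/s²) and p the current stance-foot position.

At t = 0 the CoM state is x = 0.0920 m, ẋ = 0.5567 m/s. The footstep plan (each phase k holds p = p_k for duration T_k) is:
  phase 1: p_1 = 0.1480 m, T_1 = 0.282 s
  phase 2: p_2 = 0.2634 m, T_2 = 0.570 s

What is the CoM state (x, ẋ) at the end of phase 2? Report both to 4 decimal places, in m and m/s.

x = 0.7966, ẋ = 1.8327

phase 1: p=0.1480, T=0.282, ωT=0.913426, cosh=1.446998, sinh=1.045851; start (x,ẋ)=(0.092000, 0.556700) → end (x,ẋ)=(0.246717, 0.615837)
phase 2: p=0.2634, T=0.570, ωT=1.846287, cosh=3.247036, sinh=3.089214; start (x,ẋ)=(0.246717, 0.615837) → end (x,ẋ)=(0.796570, 1.832713)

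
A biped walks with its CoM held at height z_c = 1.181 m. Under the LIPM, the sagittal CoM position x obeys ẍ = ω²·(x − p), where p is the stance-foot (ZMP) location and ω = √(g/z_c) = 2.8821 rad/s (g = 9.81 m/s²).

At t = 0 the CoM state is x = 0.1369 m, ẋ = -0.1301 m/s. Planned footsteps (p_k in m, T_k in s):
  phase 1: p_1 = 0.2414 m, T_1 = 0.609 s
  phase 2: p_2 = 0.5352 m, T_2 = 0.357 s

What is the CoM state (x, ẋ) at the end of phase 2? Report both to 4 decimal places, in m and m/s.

phase 1: p=0.2414, T=0.609, ωT=1.755199, cosh=2.978736, sinh=2.805863; start (x,ẋ)=(0.136900, -0.130100) → end (x,ẋ)=(-0.196536, -1.232602)
phase 2: p=0.5352, T=0.357, ωT=1.028910, cosh=1.577705, sinh=1.220309; start (x,ẋ)=(-0.196536, -1.232602) → end (x,ẋ)=(-1.141159, -4.518236)

x = -1.1412, ẋ = -4.5182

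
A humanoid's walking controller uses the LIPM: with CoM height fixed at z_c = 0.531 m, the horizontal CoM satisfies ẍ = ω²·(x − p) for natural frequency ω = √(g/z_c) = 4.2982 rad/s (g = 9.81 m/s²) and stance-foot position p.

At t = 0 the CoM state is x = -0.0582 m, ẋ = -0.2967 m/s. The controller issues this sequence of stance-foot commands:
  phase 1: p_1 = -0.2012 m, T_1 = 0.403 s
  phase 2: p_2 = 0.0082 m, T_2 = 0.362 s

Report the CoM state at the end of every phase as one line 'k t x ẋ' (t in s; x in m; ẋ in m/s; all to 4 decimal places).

phase 1: p=-0.2012, T=0.403, ωT=1.732175, cosh=2.914916, sinh=2.738017; start (x,ẋ)=(-0.058200, -0.296700) → end (x,ẋ)=(0.026631, 0.818046)
phase 2: p=0.0082, T=0.362, ωT=1.555948, cosh=2.475284, sinh=2.264295; start (x,ẋ)=(0.026631, 0.818046) → end (x,ẋ)=(0.484769, 2.204272)

1 0.4030 0.0266 0.8180
2 0.7650 0.4848 2.2043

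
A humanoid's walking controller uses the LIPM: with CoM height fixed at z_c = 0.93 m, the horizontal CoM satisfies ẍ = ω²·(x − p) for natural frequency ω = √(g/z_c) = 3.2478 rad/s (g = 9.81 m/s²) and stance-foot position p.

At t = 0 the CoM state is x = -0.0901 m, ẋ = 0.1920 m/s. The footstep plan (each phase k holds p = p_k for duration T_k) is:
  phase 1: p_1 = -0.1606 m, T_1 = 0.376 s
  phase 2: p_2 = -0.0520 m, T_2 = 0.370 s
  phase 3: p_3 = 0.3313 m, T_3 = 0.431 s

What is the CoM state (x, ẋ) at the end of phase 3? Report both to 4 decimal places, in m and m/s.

x = 1.7343, ẋ = 4.8892

phase 1: p=-0.1606, T=0.376, ωT=1.221173, cosh=1.843023, sinh=1.548139; start (x,ẋ)=(-0.090100, 0.192000) → end (x,ẋ)=(0.060854, 0.708338)
phase 2: p=-0.0520, T=0.370, ωT=1.201686, cosh=1.813203, sinh=1.512516; start (x,ẋ)=(0.060854, 0.708338) → end (x,ẋ)=(0.482504, 1.838741)
phase 3: p=0.3313, T=0.431, ωT=1.399802, cosh=2.150521, sinh=1.903875; start (x,ẋ)=(0.482504, 1.838741) → end (x,ẋ)=(1.734346, 4.889208)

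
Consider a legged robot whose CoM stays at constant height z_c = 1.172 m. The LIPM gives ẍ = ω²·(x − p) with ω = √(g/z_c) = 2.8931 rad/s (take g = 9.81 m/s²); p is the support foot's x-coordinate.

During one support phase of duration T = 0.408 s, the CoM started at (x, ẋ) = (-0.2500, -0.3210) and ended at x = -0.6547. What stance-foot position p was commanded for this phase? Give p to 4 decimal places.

ωT = 2.8931·0.408 = 1.180385; cosh(ωT) = 1.781394, sinh(ωT) = 1.474233
x(T) = p + (x₀−p)·cosh(ωT) + (ẋ₀/ω)·sinh(ωT) ⇒ p·(1 − cosh) = x(T) − x₀·cosh − (ẋ₀/ω)·sinh
numerator   = -0.6547 − (-0.2500)·1.781394 − (-0.3210/2.8931)·1.474233 = -0.045780
denominator = 1 − 1.781394 = -0.781394
p = -0.045780 / -0.781394 = 0.0586

p = 0.0586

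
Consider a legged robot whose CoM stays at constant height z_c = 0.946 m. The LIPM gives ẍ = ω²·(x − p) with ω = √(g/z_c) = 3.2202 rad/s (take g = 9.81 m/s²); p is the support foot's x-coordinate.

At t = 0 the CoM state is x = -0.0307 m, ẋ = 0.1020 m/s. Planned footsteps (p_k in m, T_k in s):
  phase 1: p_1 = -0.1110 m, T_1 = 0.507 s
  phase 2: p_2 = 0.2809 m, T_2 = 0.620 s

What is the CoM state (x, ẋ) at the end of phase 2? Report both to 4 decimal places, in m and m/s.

x = 0.9218, ẋ = 2.2309

phase 1: p=-0.1110, T=0.507, ωT=1.632641, cosh=2.656393, sinh=2.460981; start (x,ẋ)=(-0.030700, 0.102000) → end (x,ẋ)=(0.180260, 0.907318)
phase 2: p=0.2809, T=0.620, ωT=1.996524, cosh=3.749611, sinh=3.613805; start (x,ẋ)=(0.180260, 0.907318) → end (x,ẋ)=(0.921758, 2.230924)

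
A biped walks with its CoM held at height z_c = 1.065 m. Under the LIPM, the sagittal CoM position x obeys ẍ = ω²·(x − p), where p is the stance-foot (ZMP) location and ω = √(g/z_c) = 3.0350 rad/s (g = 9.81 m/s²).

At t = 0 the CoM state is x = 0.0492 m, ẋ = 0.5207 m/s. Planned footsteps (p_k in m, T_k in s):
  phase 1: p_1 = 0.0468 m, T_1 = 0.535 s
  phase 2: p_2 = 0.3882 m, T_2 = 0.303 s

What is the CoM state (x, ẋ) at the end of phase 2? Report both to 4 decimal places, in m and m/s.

x = 0.9919, ẋ = 2.2857

phase 1: p=0.0468, T=0.535, ωT=1.623725, cosh=2.634556, sinh=2.437393; start (x,ẋ)=(0.049200, 0.520700) → end (x,ẋ)=(0.471294, 1.389567)
phase 2: p=0.3882, T=0.303, ωT=0.919605, cosh=1.453488, sinh=1.054811; start (x,ẋ)=(0.471294, 1.389567) → end (x,ẋ)=(0.991919, 2.285733)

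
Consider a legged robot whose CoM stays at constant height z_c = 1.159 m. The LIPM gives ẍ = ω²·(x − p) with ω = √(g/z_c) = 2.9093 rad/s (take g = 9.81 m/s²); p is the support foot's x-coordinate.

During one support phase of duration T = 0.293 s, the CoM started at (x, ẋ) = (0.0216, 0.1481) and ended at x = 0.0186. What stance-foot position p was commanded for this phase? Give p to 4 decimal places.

p = 0.1560

ωT = 2.9093·0.293 = 0.852425; cosh(ωT) = 1.385853, sinh(ωT) = 0.959474
x(T) = p + (x₀−p)·cosh(ωT) + (ẋ₀/ω)·sinh(ωT) ⇒ p·(1 − cosh) = x(T) − x₀·cosh − (ẋ₀/ω)·sinh
numerator   = 0.0186 − (0.0216)·1.385853 − (0.1481/2.9093)·0.959474 = -0.060177
denominator = 1 − 1.385853 = -0.385853
p = -0.060177 / -0.385853 = 0.1560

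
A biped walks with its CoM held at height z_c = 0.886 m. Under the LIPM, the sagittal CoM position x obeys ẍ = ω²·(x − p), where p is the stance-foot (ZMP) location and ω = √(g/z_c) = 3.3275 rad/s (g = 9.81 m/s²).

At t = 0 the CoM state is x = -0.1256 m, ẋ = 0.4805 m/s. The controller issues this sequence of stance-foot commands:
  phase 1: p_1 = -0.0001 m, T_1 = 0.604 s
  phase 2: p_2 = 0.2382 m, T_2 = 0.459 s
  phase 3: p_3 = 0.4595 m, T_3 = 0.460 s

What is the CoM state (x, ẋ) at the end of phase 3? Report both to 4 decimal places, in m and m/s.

phase 1: p=-0.0001, T=0.604, ωT=2.009810, cosh=3.797957, sinh=3.663943; start (x,ẋ)=(-0.125600, 0.480500) → end (x,ẋ)=(0.052340, 0.294851)
phase 2: p=0.2382, T=0.459, ωT=1.527323, cosh=2.411472, sinh=2.194356; start (x,ẋ)=(0.052340, 0.294851) → end (x,ẋ)=(-0.015554, -0.646075)
phase 3: p=0.4595, T=0.460, ωT=1.530650, cosh=2.418787, sinh=2.202392; start (x,ẋ)=(-0.015554, -0.646075) → end (x,ẋ)=(-1.117176, -5.044133)

x = -1.1172, ẋ = -5.0441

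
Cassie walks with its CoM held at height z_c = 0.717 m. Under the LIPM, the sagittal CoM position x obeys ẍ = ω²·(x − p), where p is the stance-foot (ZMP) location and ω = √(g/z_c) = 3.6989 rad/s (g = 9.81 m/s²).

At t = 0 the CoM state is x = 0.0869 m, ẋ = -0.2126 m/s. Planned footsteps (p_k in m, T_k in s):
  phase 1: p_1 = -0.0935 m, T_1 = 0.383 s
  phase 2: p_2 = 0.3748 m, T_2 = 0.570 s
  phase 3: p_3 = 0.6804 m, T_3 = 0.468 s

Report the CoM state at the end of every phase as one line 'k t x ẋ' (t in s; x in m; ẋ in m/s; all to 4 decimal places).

1 0.3830 0.1888 0.8307
2 0.9530 0.5086 0.6795
3 1.4210 0.6827 0.2413

phase 1: p=-0.0935, T=0.383, ωT=1.416679, cosh=2.182960, sinh=1.940442; start (x,ẋ)=(0.086900, -0.212600) → end (x,ẋ)=(0.188776, 0.830724)
phase 2: p=0.3748, T=0.570, ωT=2.108373, cosh=4.178134, sinh=4.056698; start (x,ẋ)=(0.188776, 0.830724) → end (x,ẋ)=(0.508648, 0.679528)
phase 3: p=0.6804, T=0.468, ωT=1.731085, cosh=2.911935, sinh=2.734843; start (x,ẋ)=(0.508648, 0.679528) → end (x,ẋ)=(0.682690, 0.241314)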